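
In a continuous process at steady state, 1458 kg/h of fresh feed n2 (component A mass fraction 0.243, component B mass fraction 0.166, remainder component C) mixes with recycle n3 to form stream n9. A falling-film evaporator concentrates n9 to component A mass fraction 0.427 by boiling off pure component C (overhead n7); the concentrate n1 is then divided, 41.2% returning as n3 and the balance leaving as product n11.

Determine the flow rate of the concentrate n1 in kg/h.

1411 kg/h

Overall component A balance (none leaves overhead): component A in fresh feed = component A in product, i.e. 1458×0.243 = (1−0.412)·n1·0.427.
n1 = 354.29/(0.427×0.588) = 1411.1 kg/h.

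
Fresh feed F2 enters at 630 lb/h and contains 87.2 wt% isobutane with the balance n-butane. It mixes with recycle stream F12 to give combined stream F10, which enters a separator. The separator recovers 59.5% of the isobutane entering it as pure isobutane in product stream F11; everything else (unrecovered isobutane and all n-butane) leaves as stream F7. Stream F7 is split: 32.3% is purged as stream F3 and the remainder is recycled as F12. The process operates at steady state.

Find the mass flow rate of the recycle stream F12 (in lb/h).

n-butane enters only via F2 and leaves only via the purge: 630×0.128 = 0.323×(n-butane in F7), and the separator passes all n-butane, so n-butane in F10 = n-butane in F7 = 249.66 lb/h.
isobutane in F10: m_A = 630×0.872 + (1−0.323)·(1−0.595)·m_A, so m_A = 549.36/0.7258 = 756.89 lb/h.
F7 = (1−0.595)×756.89 + 249.66 = 556.2 lb/h.
Recycle F12 = (1−0.323)×556.2 = 376.55 lb/h.

376.5 lb/h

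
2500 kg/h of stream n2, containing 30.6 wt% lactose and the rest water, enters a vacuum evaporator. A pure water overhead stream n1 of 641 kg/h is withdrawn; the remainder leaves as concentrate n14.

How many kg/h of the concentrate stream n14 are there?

Concentrate = 2500 − 641 = 1859 kg/h.

1859 kg/h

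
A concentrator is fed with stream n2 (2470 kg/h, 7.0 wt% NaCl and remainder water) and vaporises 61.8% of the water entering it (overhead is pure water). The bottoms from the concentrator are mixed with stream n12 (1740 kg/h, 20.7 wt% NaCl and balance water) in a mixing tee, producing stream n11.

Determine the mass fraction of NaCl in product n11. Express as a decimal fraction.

0.1910

Vapour removed = 0.618×0.930×2470 = 1419.6 kg/h; concentrate = 1050.4 kg/h.
NaCl reaching the mixer = 172.9 (from concentrate) + 1740×0.207 = 533.08 kg/h.
Product flow = 1050.4 + 1740 = 2790.4 kg/h; NaCl fraction = 0.1910.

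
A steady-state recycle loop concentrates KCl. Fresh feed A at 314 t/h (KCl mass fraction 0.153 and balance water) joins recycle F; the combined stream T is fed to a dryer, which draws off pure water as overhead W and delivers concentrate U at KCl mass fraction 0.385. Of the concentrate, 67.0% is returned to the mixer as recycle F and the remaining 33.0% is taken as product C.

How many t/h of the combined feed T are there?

567.4 t/h

Overall KCl balance (none leaves overhead): KCl in fresh feed = KCl in product, i.e. 314×0.153 = (1−0.670)·U·0.385.
U = 48.042/(0.385×0.330) = 378.13 t/h.
Recycle F = 0.670×378.13 = 253.35 t/h.
Combined feed T = 314 + 253.35 = 567.35 t/h.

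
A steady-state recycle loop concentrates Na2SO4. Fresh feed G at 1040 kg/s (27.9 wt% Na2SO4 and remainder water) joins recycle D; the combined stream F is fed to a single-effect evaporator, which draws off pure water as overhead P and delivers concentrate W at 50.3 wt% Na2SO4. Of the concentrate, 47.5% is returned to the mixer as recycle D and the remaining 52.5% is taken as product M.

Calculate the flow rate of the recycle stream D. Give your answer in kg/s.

521.9 kg/s

Overall Na2SO4 balance (none leaves overhead): Na2SO4 in fresh feed = Na2SO4 in product, i.e. 1040×0.279 = (1−0.475)·W·0.503.
W = 290.16/(0.503×0.525) = 1098.8 kg/s.
Recycle D = 0.475×1098.8 = 521.92 kg/s.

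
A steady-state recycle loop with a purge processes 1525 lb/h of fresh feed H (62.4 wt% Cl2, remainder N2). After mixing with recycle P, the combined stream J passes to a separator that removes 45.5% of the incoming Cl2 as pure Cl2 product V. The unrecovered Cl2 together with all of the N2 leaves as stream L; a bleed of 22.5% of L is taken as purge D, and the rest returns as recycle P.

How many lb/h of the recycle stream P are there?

N2 enters only via H and leaves only via the purge: 1525×0.376 = 0.225×(N2 in L), and the separator passes all N2, so N2 in J = N2 in L = 2548.4 lb/h.
Cl2 in J: m_A = 1525×0.624 + (1−0.225)·(1−0.455)·m_A, so m_A = 951.6/0.5776 = 1647.4 lb/h.
L = (1−0.455)×1647.4 + 2548.4 = 3446.3 lb/h.
Recycle P = (1−0.225)×3446.3 = 2670.9 lb/h.

2671 lb/h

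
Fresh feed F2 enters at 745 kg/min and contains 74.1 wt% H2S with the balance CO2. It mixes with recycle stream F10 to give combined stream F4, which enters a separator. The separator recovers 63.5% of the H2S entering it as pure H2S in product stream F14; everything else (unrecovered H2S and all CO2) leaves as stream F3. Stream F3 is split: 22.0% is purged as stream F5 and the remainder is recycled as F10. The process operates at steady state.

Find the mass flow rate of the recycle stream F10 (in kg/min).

903.8 kg/min

CO2 enters only via F2 and leaves only via the purge: 745×0.259 = 0.220×(CO2 in F3), and the separator passes all CO2, so CO2 in F4 = CO2 in F3 = 877.07 kg/min.
H2S in F4: m_A = 745×0.741 + (1−0.220)·(1−0.635)·m_A, so m_A = 552.04/0.7153 = 771.77 kg/min.
F3 = (1−0.635)×771.77 + 877.07 = 1158.8 kg/min.
Recycle F10 = (1−0.220)×1158.8 = 903.84 kg/min.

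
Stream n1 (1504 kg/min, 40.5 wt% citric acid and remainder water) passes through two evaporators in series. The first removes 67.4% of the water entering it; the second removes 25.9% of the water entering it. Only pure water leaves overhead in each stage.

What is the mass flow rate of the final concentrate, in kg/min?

825.3 kg/min

water in feed = 1504×0.595 = 894.88 kg/min.
After stage 1: water left = (1−0.674)×894.88 = 291.73; stream total = 900.85 kg/min.
After stage 2: water left = (1−0.259)×291.73 = 216.17; final concentrate = 825.29 kg/min.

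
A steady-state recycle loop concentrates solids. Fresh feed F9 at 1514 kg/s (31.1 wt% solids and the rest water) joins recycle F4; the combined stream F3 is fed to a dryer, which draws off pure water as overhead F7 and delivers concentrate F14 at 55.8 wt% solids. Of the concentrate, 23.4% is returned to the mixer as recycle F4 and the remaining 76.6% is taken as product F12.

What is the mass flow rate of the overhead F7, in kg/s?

670.2 kg/s

Overall solids balance (none leaves overhead): solids in fresh feed = solids in product, i.e. 1514×0.311 = (1−0.234)·F14·0.558.
F14 = 470.85/(0.558×0.766) = 1101.6 kg/s.
Recycle F4 = 0.234×1101.6 = 257.77 kg/s.
Combined feed F3 = 1514 + 257.77 = 1771.8 kg/s.
Overhead F7 = F3 − F14 = 1771.8 − 1101.6 = 670.18 kg/s.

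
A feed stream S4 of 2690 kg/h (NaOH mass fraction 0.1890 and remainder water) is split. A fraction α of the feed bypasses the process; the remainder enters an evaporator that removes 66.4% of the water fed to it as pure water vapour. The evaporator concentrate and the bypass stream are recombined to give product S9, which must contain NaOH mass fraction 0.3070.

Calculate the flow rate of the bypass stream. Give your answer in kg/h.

770 kg/h

All 2690×0.189 = 508.41 kg/h of NaOH reaches S9, so S9 = 508.41/0.307 = 1656.1 kg/h and vapour = 1033.9 kg/h.
The evaporator receives (1−α)·2690 of feed at 0.811 water and removes 0.664 of that water:
0.664×0.811×(1−α)×2690 = 1033.9
(1−α) = 1033.9/1448.6 = 0.7138;  α = 0.2862.
Bypass flow = 0.2862×2690 = 769.97 kg/h.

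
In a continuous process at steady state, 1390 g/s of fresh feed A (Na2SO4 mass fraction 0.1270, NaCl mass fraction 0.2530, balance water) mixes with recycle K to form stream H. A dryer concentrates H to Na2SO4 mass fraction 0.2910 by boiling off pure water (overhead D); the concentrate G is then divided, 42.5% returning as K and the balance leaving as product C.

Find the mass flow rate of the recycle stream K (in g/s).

448.4 g/s

Overall Na2SO4 balance (none leaves overhead): Na2SO4 in fresh feed = Na2SO4 in product, i.e. 1390×0.127 = (1−0.425)·G·0.291.
G = 176.53/(0.291×0.575) = 1055 g/s.
Recycle K = 0.425×1055 = 448.38 g/s.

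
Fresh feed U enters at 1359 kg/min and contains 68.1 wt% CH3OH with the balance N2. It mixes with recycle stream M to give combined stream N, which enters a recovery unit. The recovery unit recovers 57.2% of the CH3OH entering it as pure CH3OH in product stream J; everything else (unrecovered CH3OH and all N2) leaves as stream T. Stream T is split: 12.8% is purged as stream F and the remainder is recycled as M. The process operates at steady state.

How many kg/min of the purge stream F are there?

N2 enters only via U and leaves only via the purge: 1359×0.319 = 0.128×(N2 in T), and the recovery unit passes all N2, so N2 in N = N2 in T = 3386.9 kg/min.
CH3OH in N: m_A = 1359×0.681 + (1−0.128)·(1−0.572)·m_A, so m_A = 925.48/0.6268 = 1476.6 kg/min.
T = (1−0.572)×1476.6 + 3386.9 = 4018.8 kg/min.
Purge F = 0.128×4018.8 = 514.41 kg/min.

514.4 kg/min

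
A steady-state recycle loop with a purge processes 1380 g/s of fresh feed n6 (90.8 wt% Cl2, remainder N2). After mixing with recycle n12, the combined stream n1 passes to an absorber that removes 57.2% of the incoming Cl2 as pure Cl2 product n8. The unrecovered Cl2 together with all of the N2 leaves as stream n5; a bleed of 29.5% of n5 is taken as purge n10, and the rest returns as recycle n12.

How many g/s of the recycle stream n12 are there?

844.9 g/s

N2 enters only via n6 and leaves only via the purge: 1380×0.092 = 0.295×(N2 in n5), and the absorber passes all N2, so N2 in n1 = N2 in n5 = 430.37 g/s.
Cl2 in n1: m_A = 1380×0.908 + (1−0.295)·(1−0.572)·m_A, so m_A = 1253/0.6983 = 1794.5 g/s.
n5 = (1−0.572)×1794.5 + 430.37 = 1198.4 g/s.
Recycle n12 = (1−0.295)×1198.4 = 844.89 g/s.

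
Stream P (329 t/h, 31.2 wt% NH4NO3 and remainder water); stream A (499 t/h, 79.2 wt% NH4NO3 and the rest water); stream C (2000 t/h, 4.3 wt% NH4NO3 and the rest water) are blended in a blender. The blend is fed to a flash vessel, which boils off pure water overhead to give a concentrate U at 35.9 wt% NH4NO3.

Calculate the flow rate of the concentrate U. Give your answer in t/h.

1626 t/h

NH4NO3 entering = 329×0.312 + 499×0.792 + 2000×0.043 = 583.86 t/h.
All NH4NO3 reports to U, so U = 583.86/0.359 = 1626.3 t/h.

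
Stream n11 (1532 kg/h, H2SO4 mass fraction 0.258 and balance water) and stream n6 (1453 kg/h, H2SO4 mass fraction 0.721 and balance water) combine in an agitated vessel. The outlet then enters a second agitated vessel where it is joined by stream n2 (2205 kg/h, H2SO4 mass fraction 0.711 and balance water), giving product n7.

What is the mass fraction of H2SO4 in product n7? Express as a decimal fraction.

Overall, product flow = 5190 kg/h.
H2SO4 in = 1532×0.258 + 1453×0.721 + 2205×0.711 = 3010.6 kg/h.
H2SO4 fraction in n7 = 0.580.

0.580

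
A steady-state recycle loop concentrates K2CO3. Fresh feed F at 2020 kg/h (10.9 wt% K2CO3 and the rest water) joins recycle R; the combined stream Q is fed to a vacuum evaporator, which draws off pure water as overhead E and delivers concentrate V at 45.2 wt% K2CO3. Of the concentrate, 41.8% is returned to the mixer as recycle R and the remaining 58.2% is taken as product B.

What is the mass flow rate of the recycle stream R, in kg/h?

349.9 kg/h

Overall K2CO3 balance (none leaves overhead): K2CO3 in fresh feed = K2CO3 in product, i.e. 2020×0.109 = (1−0.418)·V·0.452.
V = 220.18/(0.452×0.582) = 836.98 kg/h.
Recycle R = 0.418×836.98 = 349.86 kg/h.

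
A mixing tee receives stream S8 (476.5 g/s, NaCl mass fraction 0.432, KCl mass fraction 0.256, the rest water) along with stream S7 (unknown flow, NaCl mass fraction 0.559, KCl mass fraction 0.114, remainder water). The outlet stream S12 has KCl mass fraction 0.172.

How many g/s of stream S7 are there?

Let S7 be the unknown flow. Total out = 476.5 + S7.
KCl balance: 121.98 + 0.114·S7 = 0.172·(476.5 + S7)
(0.114 − 0.172)·S7 = 0.172×476.5 − 121.98 = -40.026
S7 = -40.026 / -0.058 = 690.1 g/s

690.1 g/s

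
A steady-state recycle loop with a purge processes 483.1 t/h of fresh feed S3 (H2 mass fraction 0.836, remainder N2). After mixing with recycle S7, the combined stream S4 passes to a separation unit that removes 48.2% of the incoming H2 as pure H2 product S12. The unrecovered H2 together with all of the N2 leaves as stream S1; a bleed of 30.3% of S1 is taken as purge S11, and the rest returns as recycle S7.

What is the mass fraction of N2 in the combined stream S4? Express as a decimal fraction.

N2 enters only via S3 and leaves only via the purge: 483.1×0.164 = 0.303×(N2 in S1), and the separation unit passes all N2, so N2 in S4 = N2 in S1 = 261.48 t/h.
H2 in S4: m_A = 483.1×0.836 + (1−0.303)·(1−0.482)·m_A, so m_A = 403.87/0.6390 = 632.08 t/h.
S4 = 632.08 + 261.48 = 893.56 t/h.
N2 fraction in S4 = 261.48/893.56 = 0.293.

0.293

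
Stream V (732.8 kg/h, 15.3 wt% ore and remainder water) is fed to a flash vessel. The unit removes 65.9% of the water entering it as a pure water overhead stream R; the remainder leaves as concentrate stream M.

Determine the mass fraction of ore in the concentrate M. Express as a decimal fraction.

0.346

ore is not removed: 732.8×0.153 = 112.12 kg/h of ore enters M.
water entering = 732.8×0.847 = 620.68 kg/h; overhead removed = 0.659×620.68 = 409.03 kg/h.
Concentrate = 732.8 − 409.03 = 323.77 kg/h.
Mass fraction = 112.12/323.77 = 0.346.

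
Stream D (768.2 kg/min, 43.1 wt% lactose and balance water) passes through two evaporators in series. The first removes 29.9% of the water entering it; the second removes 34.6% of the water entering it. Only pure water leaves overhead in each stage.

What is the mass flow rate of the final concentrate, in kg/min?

water in feed = 768.2×0.569 = 437.11 kg/min.
After stage 1: water left = (1−0.299)×437.11 = 306.41; stream total = 637.51 kg/min.
After stage 2: water left = (1−0.346)×306.41 = 200.39; final concentrate = 531.49 kg/min.

531.5 kg/min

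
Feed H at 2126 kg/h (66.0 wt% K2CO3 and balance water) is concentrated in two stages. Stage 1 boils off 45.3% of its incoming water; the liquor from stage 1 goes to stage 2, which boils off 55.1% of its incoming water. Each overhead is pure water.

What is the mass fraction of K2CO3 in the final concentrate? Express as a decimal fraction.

0.888

water in feed = 2126×0.340 = 722.84 kg/h.
After stage 1: water left = (1−0.453)×722.84 = 395.39; stream total = 1798.6 kg/h.
After stage 2: water left = (1−0.551)×395.39 = 177.53; final concentrate = 1580.7 kg/h.
K2CO3 fraction = 1403.2/1580.7 = 0.888.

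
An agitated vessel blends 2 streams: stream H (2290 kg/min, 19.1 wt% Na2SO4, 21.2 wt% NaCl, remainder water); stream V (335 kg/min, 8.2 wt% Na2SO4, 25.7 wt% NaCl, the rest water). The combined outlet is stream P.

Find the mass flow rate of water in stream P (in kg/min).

water out = water in = 2290×0.597 + 335×0.661 = 1588.6 kg/min.

1589 kg/min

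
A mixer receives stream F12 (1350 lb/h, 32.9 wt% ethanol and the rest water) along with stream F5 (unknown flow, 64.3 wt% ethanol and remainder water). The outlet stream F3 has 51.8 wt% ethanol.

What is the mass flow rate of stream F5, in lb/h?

Let F5 be the unknown flow. Total out = 1350 + F5.
ethanol balance: 444.15 + 0.643·F5 = 0.518·(1350 + F5)
(0.643 − 0.518)·F5 = 0.518×1350 − 444.15 = 255.15
F5 = 255.15 / 0.125 = 2041.2 lb/h

2041 lb/h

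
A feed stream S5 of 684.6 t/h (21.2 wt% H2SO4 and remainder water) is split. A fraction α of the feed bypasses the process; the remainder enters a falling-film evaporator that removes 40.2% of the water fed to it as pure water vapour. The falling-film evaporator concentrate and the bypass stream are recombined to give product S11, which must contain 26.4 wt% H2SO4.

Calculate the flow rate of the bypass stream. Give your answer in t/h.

All 684.6×0.212 = 145.14 t/h of H2SO4 reaches S11, so S11 = 145.14/0.264 = 549.75 t/h and vapour = 134.85 t/h.
The evaporator receives (1−α)·684.6 of feed at 0.788 water and removes 0.402 of that water:
0.402×0.788×(1−α)×684.6 = 134.85
(1−α) = 134.85/216.86 = 0.6218;  α = 0.3782.
Bypass flow = 0.3782×684.6 = 258.92 t/h.

258.9 t/h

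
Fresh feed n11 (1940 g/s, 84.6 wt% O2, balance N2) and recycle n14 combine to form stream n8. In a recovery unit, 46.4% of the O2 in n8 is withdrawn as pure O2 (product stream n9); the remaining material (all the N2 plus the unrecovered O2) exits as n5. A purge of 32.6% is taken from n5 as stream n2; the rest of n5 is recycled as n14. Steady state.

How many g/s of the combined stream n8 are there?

3486 g/s

N2 enters only via n11 and leaves only via the purge: 1940×0.154 = 0.326×(N2 in n5), and the recovery unit passes all N2, so N2 in n8 = N2 in n5 = 916.44 g/s.
O2 in n8: m_A = 1940×0.846 + (1−0.326)·(1−0.464)·m_A, so m_A = 1641.2/0.6387 = 2569.5 g/s.
n8 = 2569.5 + 916.44 = 3486 g/s.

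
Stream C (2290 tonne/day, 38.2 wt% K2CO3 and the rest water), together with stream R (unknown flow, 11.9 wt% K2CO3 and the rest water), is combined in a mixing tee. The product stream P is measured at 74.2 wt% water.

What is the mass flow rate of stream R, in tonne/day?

Let R be the unknown flow. Total out = 2290 + R.
water balance: 1415.2 + 0.881·R = 0.742·(2290 + R)
(0.881 − 0.742)·R = 0.742×2290 − 1415.2 = 283.96
R = 283.96 / 0.139 = 2042.9 tonne/day

2043 tonne/day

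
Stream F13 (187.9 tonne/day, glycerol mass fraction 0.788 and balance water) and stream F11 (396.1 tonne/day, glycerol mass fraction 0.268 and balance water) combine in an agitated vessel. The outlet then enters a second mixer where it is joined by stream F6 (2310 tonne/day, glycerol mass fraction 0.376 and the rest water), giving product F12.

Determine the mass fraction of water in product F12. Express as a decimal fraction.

0.612

Overall, product flow = 2894 tonne/day.
water in = 187.9×0.212 + 396.1×0.732 + 2310×0.624 = 1771.2 tonne/day.
water fraction in F12 = 0.612.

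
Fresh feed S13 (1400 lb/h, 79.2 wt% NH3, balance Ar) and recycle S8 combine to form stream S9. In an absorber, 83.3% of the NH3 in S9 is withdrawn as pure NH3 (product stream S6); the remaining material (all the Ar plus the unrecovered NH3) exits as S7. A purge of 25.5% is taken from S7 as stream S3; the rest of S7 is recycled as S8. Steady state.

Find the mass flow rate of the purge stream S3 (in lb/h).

345.1 lb/h

Ar enters only via S13 and leaves only via the purge: 1400×0.208 = 0.255×(Ar in S7), and the absorber passes all Ar, so Ar in S9 = Ar in S7 = 1142 lb/h.
NH3 in S9: m_A = 1400×0.792 + (1−0.255)·(1−0.833)·m_A, so m_A = 1108.8/0.8756 = 1266.4 lb/h.
S7 = (1−0.833)×1266.4 + 1142 = 1353.4 lb/h.
Purge S3 = 0.255×1353.4 = 345.13 lb/h.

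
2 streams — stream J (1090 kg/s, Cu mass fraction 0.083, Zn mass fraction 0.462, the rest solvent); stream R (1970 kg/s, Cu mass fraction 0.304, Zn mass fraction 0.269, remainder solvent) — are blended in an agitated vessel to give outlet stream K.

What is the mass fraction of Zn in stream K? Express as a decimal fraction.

0.338

Total flow out = 1090 + 1970 = 3060 kg/s.
Zn in = 1090×0.462 + 1970×0.269 = 1033.5 kg/s.
Zn mass fraction in K = 1033.5/3060 = 0.338.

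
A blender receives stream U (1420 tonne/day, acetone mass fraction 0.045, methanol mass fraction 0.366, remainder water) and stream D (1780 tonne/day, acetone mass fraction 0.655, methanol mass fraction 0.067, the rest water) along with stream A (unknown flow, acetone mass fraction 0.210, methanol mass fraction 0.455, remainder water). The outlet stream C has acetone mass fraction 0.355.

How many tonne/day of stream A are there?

Let A be the unknown flow. Total out = 3200 + A.
acetone balance: 1229.8 + 0.210·A = 0.355·(3200 + A)
(0.210 − 0.355)·A = 0.355×3200 − 1229.8 = -93.8
A = -93.8 / -0.145 = 646.9 tonne/day

646.9 tonne/day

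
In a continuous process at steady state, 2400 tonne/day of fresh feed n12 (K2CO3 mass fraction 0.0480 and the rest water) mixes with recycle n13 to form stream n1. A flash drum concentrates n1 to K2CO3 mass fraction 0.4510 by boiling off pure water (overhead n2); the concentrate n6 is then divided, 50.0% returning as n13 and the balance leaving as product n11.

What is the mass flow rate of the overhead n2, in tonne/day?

Overall K2CO3 balance (none leaves overhead): K2CO3 in fresh feed = K2CO3 in product, i.e. 2400×0.048 = (1−0.500)·n6·0.451.
n6 = 115.2/(0.451×0.500) = 510.86 tonne/day.
Recycle n13 = 0.500×510.86 = 255.43 tonne/day.
Combined feed n1 = 2400 + 255.43 = 2655.4 tonne/day.
Overhead n2 = n1 − n6 = 2655.4 − 510.86 = 2144.6 tonne/day.

2145 tonne/day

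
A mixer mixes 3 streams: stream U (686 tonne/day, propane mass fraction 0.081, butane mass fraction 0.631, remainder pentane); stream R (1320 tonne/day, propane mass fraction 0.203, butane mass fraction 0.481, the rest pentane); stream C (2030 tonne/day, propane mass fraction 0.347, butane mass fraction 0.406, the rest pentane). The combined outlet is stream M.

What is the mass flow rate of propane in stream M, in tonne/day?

1028 tonne/day

propane out = propane in = 686×0.081 + 1320×0.203 + 2030×0.347 = 1027.9 tonne/day.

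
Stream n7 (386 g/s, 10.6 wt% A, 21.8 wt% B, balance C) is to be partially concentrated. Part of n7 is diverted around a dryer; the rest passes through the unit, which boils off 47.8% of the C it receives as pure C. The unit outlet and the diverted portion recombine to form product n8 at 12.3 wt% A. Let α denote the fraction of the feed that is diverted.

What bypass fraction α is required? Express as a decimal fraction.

All 386×0.106 = 40.916 g/s of A reaches n8, so n8 = 40.916/0.123 = 332.65 g/s and vapour = 53.35 g/s.
The evaporator receives (1−α)·386 of feed at 0.676 C and removes 0.478 of that C:
0.478×0.676×(1−α)×386 = 53.35
(1−α) = 53.35/124.73 = 0.4277;  α = 0.5723.

0.572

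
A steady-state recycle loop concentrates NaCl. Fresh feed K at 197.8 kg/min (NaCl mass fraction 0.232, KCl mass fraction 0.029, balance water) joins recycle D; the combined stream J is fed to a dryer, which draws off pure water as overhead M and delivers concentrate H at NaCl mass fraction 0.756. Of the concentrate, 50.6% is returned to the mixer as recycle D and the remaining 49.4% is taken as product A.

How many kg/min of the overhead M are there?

Overall NaCl balance (none leaves overhead): NaCl in fresh feed = NaCl in product, i.e. 197.8×0.232 = (1−0.506)·H·0.756.
H = 45.89/(0.756×0.494) = 122.88 kg/min.
Recycle D = 0.506×122.88 = 62.175 kg/min.
Combined feed J = 197.8 + 62.175 = 259.98 kg/min.
Overhead M = J − H = 259.98 − 122.88 = 137.1 kg/min.

137.1 kg/min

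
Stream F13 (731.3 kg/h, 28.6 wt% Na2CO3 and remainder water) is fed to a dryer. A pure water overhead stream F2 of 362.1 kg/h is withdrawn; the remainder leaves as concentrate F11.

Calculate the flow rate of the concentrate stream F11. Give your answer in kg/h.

Concentrate = 731.3 − 362.1 = 369.2 kg/h.

369.2 kg/h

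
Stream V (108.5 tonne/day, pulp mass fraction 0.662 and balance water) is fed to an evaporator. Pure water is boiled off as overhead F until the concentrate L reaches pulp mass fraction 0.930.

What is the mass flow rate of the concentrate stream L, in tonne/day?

pulp is conserved: 108.5×0.662 = 71.827 tonne/day all reports to the concentrate.
Concentrate = 71.827/(target fraction) = 77.233 tonne/day.

77.23 tonne/day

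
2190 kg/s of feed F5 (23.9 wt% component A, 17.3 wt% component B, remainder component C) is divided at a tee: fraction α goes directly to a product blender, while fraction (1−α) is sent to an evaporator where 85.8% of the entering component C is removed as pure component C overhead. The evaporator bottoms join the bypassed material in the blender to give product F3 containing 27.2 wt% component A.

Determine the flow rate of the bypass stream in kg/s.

All 2190×0.239 = 523.41 kg/s of component A reaches F3, so F3 = 523.41/0.272 = 1924.3 kg/s and vapour = 265.7 kg/s.
The evaporator receives (1−α)·2190 of feed at 0.588 component C and removes 0.858 of that component C:
0.858×0.588×(1−α)×2190 = 265.7
(1−α) = 265.7/1104.9 = 0.2405;  α = 0.7595.
Bypass flow = 0.7595×2190 = 1663.3 kg/s.

1663 kg/s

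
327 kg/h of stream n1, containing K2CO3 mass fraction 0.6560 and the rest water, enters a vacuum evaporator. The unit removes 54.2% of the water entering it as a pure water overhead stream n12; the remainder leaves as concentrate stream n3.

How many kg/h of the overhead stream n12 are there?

water entering = 327×0.344 = 112.49 kg/h; overhead removed = 0.542×112.49 = 60.968 kg/h.

60.97 kg/h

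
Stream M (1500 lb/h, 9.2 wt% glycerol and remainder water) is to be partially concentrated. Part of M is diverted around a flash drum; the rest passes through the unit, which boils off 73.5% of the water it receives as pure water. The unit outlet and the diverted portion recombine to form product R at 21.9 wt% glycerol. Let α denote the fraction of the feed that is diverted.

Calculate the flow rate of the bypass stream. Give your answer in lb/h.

All 1500×0.092 = 138 lb/h of glycerol reaches R, so R = 138/0.219 = 630.14 lb/h and vapour = 869.86 lb/h.
The evaporator receives (1−α)·1500 of feed at 0.908 water and removes 0.735 of that water:
0.735×0.908×(1−α)×1500 = 869.86
(1−α) = 869.86/1001.1 = 0.8689;  α = 0.1311.
Bypass flow = 0.1311×1500 = 196.6 lb/h.

196.6 lb/h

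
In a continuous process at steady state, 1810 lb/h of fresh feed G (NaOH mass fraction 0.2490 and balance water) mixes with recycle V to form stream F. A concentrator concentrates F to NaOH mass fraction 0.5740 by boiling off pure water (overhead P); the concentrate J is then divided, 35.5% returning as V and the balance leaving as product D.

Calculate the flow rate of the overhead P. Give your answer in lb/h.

1025 lb/h

Overall NaOH balance (none leaves overhead): NaOH in fresh feed = NaOH in product, i.e. 1810×0.249 = (1−0.355)·J·0.574.
J = 450.69/(0.574×0.645) = 1217.3 lb/h.
Recycle V = 0.355×1217.3 = 432.15 lb/h.
Combined feed F = 1810 + 432.15 = 2242.2 lb/h.
Overhead P = F − J = 2242.2 − 1217.3 = 1024.8 lb/h.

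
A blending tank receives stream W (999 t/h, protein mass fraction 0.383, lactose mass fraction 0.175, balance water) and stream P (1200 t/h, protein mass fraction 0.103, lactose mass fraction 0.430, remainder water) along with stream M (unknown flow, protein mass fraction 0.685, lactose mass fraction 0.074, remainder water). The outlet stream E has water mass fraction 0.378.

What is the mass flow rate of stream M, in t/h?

1246 t/h

Let M be the unknown flow. Total out = 2199 + M.
water balance: 1002 + 0.241·M = 0.378·(2199 + M)
(0.241 − 0.378)·M = 0.378×2199 − 1002 = -170.74
M = -170.74 / -0.137 = 1246.2 t/h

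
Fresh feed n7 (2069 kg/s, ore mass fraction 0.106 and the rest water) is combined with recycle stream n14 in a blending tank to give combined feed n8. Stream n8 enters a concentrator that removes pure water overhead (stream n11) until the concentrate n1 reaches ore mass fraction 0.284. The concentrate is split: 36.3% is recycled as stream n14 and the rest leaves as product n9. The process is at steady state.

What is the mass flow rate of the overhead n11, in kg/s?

Overall ore balance (none leaves overhead): ore in fresh feed = ore in product, i.e. 2069×0.106 = (1−0.363)·n1·0.284.
n1 = 219.31/(0.284×0.637) = 1212.3 kg/s.
Recycle n14 = 0.363×1212.3 = 440.06 kg/s.
Combined feed n8 = 2069 + 440.06 = 2509.1 kg/s.
Overhead n11 = n8 − n1 = 2509.1 − 1212.3 = 1296.8 kg/s.

1297 kg/s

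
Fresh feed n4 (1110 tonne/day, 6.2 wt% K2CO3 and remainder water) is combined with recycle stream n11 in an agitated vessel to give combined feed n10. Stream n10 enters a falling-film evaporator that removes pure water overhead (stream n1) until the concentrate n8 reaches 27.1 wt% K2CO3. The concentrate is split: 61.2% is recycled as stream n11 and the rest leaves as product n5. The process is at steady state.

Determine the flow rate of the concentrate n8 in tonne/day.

Overall K2CO3 balance (none leaves overhead): K2CO3 in fresh feed = K2CO3 in product, i.e. 1110×0.062 = (1−0.612)·n8·0.271.
n8 = 68.82/(0.271×0.388) = 654.51 tonne/day.

654.5 tonne/day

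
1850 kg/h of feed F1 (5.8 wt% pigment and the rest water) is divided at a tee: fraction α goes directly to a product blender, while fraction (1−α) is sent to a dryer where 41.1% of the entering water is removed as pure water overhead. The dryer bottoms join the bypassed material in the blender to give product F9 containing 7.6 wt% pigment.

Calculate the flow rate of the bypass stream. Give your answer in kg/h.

All 1850×0.058 = 107.3 kg/h of pigment reaches F9, so F9 = 107.3/0.076 = 1411.8 kg/h and vapour = 438.16 kg/h.
The evaporator receives (1−α)·1850 of feed at 0.942 water and removes 0.411 of that water:
0.411×0.942×(1−α)×1850 = 438.16
(1−α) = 438.16/716.25 = 0.6117;  α = 0.3883.
Bypass flow = 0.3883×1850 = 718.28 kg/h.

718.3 kg/h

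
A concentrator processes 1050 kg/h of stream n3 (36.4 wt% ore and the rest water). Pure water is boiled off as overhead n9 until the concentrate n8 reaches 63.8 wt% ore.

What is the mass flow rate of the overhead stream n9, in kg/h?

450.9 kg/h

ore is conserved: 1050×0.364 = 382.2 kg/h all reports to the concentrate.
Concentrate = 382.2/(target fraction) = 599.06 kg/h.
Overhead = 1050 − 599.06 = 450.94 kg/h.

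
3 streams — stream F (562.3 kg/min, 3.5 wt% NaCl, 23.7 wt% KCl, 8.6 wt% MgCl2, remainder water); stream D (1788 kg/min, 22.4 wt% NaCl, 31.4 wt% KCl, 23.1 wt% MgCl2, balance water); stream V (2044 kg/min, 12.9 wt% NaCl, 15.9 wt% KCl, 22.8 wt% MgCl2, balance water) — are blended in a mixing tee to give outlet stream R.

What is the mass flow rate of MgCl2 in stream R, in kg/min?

927.4 kg/min

MgCl2 out = MgCl2 in = 562.3×0.086 + 1788×0.231 + 2044×0.228 = 927.42 kg/min.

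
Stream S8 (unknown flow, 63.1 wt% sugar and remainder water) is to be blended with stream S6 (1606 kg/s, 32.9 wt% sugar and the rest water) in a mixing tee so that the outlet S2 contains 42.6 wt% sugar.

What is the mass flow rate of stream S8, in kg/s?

759.9 kg/s

Let S8 be the unknown flow. Total out = 1606 + S8.
sugar balance: 528.37 + 0.631·S8 = 0.426·(1606 + S8)
(0.631 − 0.426)·S8 = 0.426×1606 − 528.37 = 155.78
S8 = 155.78 / 0.205 = 759.91 kg/s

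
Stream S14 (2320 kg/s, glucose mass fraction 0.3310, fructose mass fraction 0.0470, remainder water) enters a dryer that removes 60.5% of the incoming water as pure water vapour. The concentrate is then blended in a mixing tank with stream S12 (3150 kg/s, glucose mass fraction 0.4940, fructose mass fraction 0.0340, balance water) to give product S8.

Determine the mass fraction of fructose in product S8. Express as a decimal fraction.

0.0470

Vapour removed = 0.605×0.622×2320 = 873.04 kg/s; concentrate = 1447 kg/s.
fructose reaching the mixer = 109.04 (from concentrate) + 3150×0.034 = 216.14 kg/s.
Product flow = 1447 + 3150 = 4597 kg/s; fructose fraction = 0.0470.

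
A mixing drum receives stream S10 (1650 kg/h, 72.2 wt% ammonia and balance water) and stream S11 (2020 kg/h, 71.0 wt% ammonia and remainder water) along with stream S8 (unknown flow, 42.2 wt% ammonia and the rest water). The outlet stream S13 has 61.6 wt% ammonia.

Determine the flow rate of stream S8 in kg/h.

1880 kg/h

Let S8 be the unknown flow. Total out = 3670 + S8.
ammonia balance: 2625.5 + 0.422·S8 = 0.616·(3670 + S8)
(0.422 − 0.616)·S8 = 0.616×3670 − 2625.5 = -364.78
S8 = -364.78 / -0.194 = 1880.3 kg/h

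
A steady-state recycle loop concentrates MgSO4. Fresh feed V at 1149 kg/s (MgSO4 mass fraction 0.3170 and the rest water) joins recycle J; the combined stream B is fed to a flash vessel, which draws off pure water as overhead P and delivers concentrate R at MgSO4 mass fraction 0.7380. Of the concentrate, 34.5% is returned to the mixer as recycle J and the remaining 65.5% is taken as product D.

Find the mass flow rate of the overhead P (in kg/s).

655.5 kg/s

Overall MgSO4 balance (none leaves overhead): MgSO4 in fresh feed = MgSO4 in product, i.e. 1149×0.317 = (1−0.345)·R·0.738.
R = 364.23/(0.738×0.655) = 753.5 kg/s.
Recycle J = 0.345×753.5 = 259.96 kg/s.
Combined feed B = 1149 + 259.96 = 1409 kg/s.
Overhead P = B − R = 1409 − 753.5 = 655.46 kg/s.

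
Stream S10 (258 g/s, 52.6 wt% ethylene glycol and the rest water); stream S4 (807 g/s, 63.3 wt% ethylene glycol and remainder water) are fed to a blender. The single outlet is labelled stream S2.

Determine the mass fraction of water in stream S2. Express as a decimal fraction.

0.393

Total flow out = 258 + 807 = 1065 g/s.
water in = 258×0.474 + 807×0.367 = 418.46 g/s.
water mass fraction in S2 = 418.46/1065 = 0.393.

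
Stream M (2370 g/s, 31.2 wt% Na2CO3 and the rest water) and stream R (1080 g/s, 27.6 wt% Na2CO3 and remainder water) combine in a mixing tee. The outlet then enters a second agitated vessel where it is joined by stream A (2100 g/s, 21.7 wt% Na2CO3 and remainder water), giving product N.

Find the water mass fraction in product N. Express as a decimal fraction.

0.731

Overall, product flow = 5550 g/s.
water in = 2370×0.688 + 1080×0.724 + 2100×0.783 = 4056.8 g/s.
water fraction in N = 0.731.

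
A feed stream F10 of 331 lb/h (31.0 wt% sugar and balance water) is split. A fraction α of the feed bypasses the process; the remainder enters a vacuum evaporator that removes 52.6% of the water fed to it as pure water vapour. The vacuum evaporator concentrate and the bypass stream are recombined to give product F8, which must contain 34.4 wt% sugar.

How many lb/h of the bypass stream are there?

All 331×0.310 = 102.61 lb/h of sugar reaches F8, so F8 = 102.61/0.344 = 298.28 lb/h and vapour = 32.715 lb/h.
The evaporator receives (1−α)·331 of feed at 0.690 water and removes 0.526 of that water:
0.526×0.690×(1−α)×331 = 32.715
(1−α) = 32.715/120.13 = 0.2723;  α = 0.7277.
Bypass flow = 0.7277×331 = 240.86 lb/h.

240.9 lb/h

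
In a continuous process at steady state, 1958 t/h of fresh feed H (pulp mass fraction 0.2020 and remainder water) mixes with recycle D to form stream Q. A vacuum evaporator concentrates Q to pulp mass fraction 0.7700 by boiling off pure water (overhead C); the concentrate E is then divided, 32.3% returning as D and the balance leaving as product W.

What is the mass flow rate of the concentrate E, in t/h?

Overall pulp balance (none leaves overhead): pulp in fresh feed = pulp in product, i.e. 1958×0.202 = (1−0.323)·E·0.770.
E = 395.52/(0.770×0.677) = 758.73 t/h.

758.7 t/h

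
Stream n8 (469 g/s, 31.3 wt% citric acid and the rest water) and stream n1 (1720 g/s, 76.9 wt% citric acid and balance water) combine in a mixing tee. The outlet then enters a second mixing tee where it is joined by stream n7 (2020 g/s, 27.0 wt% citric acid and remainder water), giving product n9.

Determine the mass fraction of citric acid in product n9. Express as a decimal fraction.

Overall, product flow = 4209 g/s.
citric acid in = 469×0.313 + 1720×0.769 + 2020×0.270 = 2014.9 g/s.
citric acid fraction in n9 = 0.4787.

0.4787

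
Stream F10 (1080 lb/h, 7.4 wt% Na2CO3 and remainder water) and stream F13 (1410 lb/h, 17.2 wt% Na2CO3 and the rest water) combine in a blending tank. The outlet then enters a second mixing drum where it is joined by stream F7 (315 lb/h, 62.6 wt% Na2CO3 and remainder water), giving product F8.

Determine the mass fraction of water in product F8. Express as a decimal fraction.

Overall, product flow = 2805 lb/h.
water in = 1080×0.926 + 1410×0.828 + 315×0.374 = 2285.4 lb/h.
water fraction in F8 = 0.815.

0.815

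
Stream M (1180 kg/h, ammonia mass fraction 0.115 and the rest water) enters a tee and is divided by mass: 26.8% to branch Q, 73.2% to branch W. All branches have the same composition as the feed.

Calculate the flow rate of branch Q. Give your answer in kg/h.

316.2 kg/h

Branch Q flow = 0.268×1180 = 316.24 kg/h.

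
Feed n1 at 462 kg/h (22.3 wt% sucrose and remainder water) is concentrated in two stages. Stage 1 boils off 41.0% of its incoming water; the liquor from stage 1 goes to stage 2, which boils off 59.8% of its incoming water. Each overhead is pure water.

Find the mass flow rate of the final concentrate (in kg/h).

water in feed = 462×0.777 = 358.97 kg/h.
After stage 1: water left = (1−0.410)×358.97 = 211.79; stream total = 314.82 kg/h.
After stage 2: water left = (1−0.598)×211.79 = 85.141; final concentrate = 188.17 kg/h.

188.2 kg/h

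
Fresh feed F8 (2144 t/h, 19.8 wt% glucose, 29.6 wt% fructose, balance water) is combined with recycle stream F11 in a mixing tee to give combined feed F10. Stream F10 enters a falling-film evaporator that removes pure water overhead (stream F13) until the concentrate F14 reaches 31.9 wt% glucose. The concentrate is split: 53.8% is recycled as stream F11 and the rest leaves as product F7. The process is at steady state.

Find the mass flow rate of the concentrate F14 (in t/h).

Overall glucose balance (none leaves overhead): glucose in fresh feed = glucose in product, i.e. 2144×0.198 = (1−0.538)·F14·0.319.
F14 = 424.51/(0.319×0.462) = 2880.4 t/h.

2880 t/h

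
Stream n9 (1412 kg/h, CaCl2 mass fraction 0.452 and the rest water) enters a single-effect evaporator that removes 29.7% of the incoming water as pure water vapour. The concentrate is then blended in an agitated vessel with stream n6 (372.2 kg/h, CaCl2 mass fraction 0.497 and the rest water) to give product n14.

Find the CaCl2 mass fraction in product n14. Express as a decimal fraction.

Vapour removed = 0.297×0.548×1412 = 229.81 kg/h; concentrate = 1182.2 kg/h.
CaCl2 reaching the mixer = 638.22 (from concentrate) + 372.2×0.497 = 823.21 kg/h.
Product flow = 1182.2 + 372.2 = 1554.4 kg/h; CaCl2 fraction = 0.530.

0.530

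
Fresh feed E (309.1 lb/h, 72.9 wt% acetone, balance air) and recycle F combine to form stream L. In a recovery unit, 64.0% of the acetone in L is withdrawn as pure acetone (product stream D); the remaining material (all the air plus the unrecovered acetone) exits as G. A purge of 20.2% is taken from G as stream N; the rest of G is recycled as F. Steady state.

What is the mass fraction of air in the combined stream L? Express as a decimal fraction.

air enters only via E and leaves only via the purge: 309.1×0.271 = 0.202×(air in G), and the recovery unit passes all air, so air in L = air in G = 414.68 lb/h.
acetone in L: m_A = 309.1×0.729 + (1−0.202)·(1−0.640)·m_A, so m_A = 225.33/0.7127 = 316.16 lb/h.
L = 316.16 + 414.68 = 730.84 lb/h.
air fraction in L = 414.68/730.84 = 0.567.

0.567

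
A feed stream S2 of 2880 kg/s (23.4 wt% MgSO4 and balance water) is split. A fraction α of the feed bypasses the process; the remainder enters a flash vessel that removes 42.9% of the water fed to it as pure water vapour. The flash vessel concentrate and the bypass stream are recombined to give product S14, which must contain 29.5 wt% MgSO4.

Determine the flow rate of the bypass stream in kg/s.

1068 kg/s

All 2880×0.234 = 673.92 kg/s of MgSO4 reaches S14, so S14 = 673.92/0.295 = 2284.5 kg/s and vapour = 595.53 kg/s.
The evaporator receives (1−α)·2880 of feed at 0.766 water and removes 0.429 of that water:
0.429×0.766×(1−α)×2880 = 595.53
(1−α) = 595.53/946.41 = 0.6292;  α = 0.3708.
Bypass flow = 0.3708×2880 = 1067.8 kg/s.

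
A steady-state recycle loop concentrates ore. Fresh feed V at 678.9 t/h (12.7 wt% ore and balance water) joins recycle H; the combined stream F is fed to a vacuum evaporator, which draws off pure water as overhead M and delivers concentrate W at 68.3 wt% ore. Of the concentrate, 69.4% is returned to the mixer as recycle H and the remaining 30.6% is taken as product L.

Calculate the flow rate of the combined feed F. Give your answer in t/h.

Overall ore balance (none leaves overhead): ore in fresh feed = ore in product, i.e. 678.9×0.127 = (1−0.694)·W·0.683.
W = 86.22/(0.683×0.306) = 412.54 t/h.
Recycle H = 0.694×412.54 = 286.3 t/h.
Combined feed F = 678.9 + 286.3 = 965.2 t/h.

965.2 t/h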